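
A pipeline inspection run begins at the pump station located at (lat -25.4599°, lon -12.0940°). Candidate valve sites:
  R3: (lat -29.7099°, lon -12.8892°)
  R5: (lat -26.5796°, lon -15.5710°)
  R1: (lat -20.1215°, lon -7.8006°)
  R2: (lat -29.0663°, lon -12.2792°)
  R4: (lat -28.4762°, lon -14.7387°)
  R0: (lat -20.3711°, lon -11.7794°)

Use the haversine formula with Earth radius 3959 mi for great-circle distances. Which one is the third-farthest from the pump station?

R3

Distance to each, sorted:
R1: 459.1 mi
R0: 352.2 mi
R3: 297.7 mi
R4: 264.5 mi
R2: 249.5 mi
R5: 229.3 mi
The third-farthest is R3 at 297.7 mi.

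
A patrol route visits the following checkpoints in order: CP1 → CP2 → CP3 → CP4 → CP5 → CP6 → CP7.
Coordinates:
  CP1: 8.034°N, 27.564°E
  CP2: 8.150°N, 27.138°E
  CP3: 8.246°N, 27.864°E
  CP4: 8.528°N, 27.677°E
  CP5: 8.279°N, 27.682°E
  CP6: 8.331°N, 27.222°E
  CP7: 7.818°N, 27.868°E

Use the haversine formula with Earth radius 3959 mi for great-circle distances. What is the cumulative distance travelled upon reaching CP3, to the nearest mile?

Leg distances:
CP1→CP2: 30.2 mi  (cumulative 30.2 mi)
CP2→CP3: 50.1 mi  (cumulative 80.3 mi)
Cumulative distance at CP3 ≈ 80 mi.

80 mi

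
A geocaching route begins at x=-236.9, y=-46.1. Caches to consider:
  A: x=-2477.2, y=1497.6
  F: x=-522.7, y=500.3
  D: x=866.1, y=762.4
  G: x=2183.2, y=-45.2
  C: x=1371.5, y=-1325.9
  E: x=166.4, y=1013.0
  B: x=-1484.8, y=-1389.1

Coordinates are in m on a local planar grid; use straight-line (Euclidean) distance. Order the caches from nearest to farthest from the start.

Distance from the start at x=-236.9, y=-46.1 to each:
F x=-522.7, y=500.3: 616.6 m
E x=166.4, y=1013.0: 1133.3 m
D x=866.1, y=762.4: 1367.6 m
B x=-1484.8, y=-1389.1: 1833.3 m
C x=1371.5, y=-1325.9: 2055.4 m
G x=2183.2, y=-45.2: 2420.1 m
A x=-2477.2, y=1497.6: 2720.7 m

F, E, D, B, C, G, A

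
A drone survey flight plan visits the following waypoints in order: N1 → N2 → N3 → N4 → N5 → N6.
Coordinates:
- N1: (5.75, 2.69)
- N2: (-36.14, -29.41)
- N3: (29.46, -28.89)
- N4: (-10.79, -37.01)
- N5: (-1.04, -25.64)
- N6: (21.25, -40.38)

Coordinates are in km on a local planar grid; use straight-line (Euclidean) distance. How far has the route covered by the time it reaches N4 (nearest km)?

Leg distances:
N1→N2: 52.8 km  (cumulative 52.8 km)
N2→N3: 65.6 km  (cumulative 118.4 km)
N3→N4: 41.1 km  (cumulative 159.4 km)
Cumulative distance at N4 ≈ 159 km.

159 km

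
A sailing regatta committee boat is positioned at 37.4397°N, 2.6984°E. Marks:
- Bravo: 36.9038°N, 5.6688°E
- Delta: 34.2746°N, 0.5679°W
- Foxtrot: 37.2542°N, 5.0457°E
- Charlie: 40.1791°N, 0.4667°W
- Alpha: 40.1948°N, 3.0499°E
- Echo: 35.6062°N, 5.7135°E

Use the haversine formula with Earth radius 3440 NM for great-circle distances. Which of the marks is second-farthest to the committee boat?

Charlie

Distances from the committee boat (37.4397°N, 2.6984°E):
Delta: 247.7 NM
Charlie: 221.3 NM
Echo: 182.4 NM
Alpha: 166.2 NM
Bravo: 145.7 NM
Foxtrot: 112.6 NM
The second-farthest is Charlie at 221.3 NM.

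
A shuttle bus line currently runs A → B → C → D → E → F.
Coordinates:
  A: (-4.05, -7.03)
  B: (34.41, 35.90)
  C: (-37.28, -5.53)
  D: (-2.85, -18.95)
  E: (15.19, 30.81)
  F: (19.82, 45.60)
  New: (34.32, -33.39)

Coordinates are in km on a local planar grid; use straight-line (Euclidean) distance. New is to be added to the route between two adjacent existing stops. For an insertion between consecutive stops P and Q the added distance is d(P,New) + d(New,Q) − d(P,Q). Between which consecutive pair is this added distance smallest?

Added distance for inserting New between each consecutive pair:
A–B: 58.2 km
B–C: 63.3 km
C–D: 79.8 km
D–E: 53.9 km
E–F: 131.8 km
Smallest added distance is 53.9 km, inserting between D and E.

between D and E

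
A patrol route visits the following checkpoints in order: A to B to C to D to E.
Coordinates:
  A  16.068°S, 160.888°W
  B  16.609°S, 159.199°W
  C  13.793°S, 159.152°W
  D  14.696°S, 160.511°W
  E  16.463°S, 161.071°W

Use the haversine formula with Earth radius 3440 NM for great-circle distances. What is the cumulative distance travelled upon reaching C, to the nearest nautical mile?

Leg distances:
A→B: 102.6 NM  (cumulative 102.6 NM)
B→C: 169.1 NM  (cumulative 271.7 NM)
Cumulative distance at C ≈ 272 NM.

272 NM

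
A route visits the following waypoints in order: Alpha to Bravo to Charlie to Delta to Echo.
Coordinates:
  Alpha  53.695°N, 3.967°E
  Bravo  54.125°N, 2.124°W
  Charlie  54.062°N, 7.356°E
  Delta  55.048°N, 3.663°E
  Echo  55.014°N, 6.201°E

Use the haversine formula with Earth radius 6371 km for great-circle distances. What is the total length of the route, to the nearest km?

Leg distances:
Alpha→Bravo: 401.7 km  (cumulative 401.7 km)
Bravo→Charlie: 617.8 km  (cumulative 1019.5 km)
Charlie→Delta: 262.1 km  (cumulative 1281.6 km)
Delta→Echo: 161.8 km  (cumulative 1443.4 km)
Total route length ≈ 1443 km.

1443 km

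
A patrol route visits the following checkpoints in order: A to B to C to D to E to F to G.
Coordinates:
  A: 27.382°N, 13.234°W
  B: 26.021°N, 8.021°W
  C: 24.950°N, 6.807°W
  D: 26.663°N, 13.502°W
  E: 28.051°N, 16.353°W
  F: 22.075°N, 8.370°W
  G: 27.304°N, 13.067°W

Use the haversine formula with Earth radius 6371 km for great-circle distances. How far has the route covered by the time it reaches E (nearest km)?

Leg distances:
A→B: 539.4 km  (cumulative 539.4 km)
B→C: 170.4 km  (cumulative 709.8 km)
C→D: 696.6 km  (cumulative 1406.5 km)
D→E: 321.1 km  (cumulative 1727.5 km)
Cumulative distance at E ≈ 1728 km.

1728 km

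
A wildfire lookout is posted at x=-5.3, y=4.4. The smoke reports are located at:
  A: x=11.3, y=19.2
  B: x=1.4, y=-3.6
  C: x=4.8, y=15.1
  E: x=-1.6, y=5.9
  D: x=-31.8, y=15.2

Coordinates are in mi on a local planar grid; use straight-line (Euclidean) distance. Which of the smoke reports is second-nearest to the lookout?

Distances from the lookout (x=-5.3, y=4.4):
E: 4.0 mi
B: 10.4 mi
C: 14.7 mi
A: 22.2 mi
D: 28.6 mi
The second-nearest is B at 10.4 mi.

B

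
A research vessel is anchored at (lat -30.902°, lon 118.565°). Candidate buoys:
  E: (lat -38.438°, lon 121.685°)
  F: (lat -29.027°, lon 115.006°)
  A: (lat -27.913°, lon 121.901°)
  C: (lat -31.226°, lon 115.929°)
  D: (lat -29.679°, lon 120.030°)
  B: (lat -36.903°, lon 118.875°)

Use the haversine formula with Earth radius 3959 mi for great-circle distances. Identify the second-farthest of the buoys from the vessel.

Distances from the vessel ((lat -30.902°, lon 118.565°)):
E: 550.0 mi
B: 415.0 mi
A: 288.0 mi
F: 249.3 mi
C: 157.6 mi
D: 121.6 mi
The second-farthest is B at 415.0 mi.

B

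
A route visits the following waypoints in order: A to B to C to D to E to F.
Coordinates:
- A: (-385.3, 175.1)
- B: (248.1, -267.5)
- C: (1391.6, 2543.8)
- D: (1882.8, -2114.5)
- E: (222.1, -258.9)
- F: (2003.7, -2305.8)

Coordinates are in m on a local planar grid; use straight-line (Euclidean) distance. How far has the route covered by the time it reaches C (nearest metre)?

Leg distances:
A→B: 772.7 m  (cumulative 772.7 m)
B→C: 3035.0 m  (cumulative 3807.7 m)
Cumulative distance at C ≈ 3808 m.

3808 m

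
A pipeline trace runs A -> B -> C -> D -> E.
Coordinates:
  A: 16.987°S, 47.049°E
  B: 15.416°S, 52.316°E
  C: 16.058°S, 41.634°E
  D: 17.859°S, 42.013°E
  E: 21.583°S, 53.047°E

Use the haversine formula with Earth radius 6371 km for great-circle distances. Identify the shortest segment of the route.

Leg distances:
A→B: 588.9 km
B→C: 1145.4 km
C→D: 204.3 km
D→E: 1226.5 km
The shortest leg is C–D at 204.3 km.

C–D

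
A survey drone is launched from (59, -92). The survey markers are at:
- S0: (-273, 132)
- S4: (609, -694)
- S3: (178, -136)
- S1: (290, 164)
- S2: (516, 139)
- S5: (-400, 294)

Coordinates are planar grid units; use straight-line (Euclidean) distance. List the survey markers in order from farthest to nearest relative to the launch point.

S4, S5, S2, S0, S1, S3

Distances from the launch point:
S4 (609, -694): 815.4
S5 (-400, 294): 599.7
S2 (516, 139): 512.1
S0 (-273, 132): 400.5
S1 (290, 164): 344.8
S3 (178, -136): 126.9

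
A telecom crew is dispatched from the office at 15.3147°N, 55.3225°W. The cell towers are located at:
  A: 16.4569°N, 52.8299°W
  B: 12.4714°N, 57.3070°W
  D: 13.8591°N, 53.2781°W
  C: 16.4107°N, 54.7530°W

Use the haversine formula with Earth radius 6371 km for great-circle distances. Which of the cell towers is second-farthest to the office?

Distances from the office (15.3147°N, 55.3225°W):
B: 381.9 km
A: 295.3 km
D: 273.1 km
C: 136.2 km
The second-farthest is A at 295.3 km.

A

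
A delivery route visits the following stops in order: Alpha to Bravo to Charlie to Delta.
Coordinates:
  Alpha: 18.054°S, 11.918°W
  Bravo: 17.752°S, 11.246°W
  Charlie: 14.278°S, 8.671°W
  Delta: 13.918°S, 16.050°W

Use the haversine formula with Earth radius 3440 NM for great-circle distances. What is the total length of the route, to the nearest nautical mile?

729 NM

Leg distances:
Alpha→Bravo: 42.5 NM  (cumulative 42.5 NM)
Bravo→Charlie: 256.1 NM  (cumulative 298.5 NM)
Charlie→Delta: 430.2 NM  (cumulative 728.8 NM)
Total route length ≈ 729 NM.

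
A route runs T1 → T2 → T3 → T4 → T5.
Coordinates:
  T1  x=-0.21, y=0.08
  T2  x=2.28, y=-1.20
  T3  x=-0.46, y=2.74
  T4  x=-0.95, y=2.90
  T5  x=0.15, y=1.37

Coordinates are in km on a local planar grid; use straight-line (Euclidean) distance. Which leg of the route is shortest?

Leg distances:
T1→T2: 2.8 km
T2→T3: 4.8 km
T3→T4: 0.5 km
T4→T5: 1.9 km
The shortest leg is T3–T4 at 0.5 km.

T3–T4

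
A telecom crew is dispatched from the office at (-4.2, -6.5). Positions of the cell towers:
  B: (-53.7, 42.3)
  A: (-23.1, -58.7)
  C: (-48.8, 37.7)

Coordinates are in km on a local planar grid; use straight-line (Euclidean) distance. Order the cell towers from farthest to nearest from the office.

Computing each straight-line distance from (-4.2, -6.5):
B (-53.7, 42.3): 69.5 km
C (-48.8, 37.7): 62.8 km
A (-23.1, -58.7): 55.5 km

B, C, A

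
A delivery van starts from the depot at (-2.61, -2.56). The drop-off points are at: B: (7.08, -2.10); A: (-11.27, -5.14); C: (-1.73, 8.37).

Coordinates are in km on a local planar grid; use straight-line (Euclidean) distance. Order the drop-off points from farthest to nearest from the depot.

C, B, A

Distance from the depot at (-2.61, -2.56) to each:
C (-1.73, 8.37): 11.0 km
B (7.08, -2.10): 9.7 km
A (-11.27, -5.14): 9.0 km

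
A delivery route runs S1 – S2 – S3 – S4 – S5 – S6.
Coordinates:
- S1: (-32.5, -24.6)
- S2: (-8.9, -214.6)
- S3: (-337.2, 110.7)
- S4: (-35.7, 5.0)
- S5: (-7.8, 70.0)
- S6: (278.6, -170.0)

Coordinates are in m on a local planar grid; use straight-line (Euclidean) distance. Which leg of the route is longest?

S2–S3

Leg distances:
S1→S2: 191.5 m
S2→S3: 462.2 m
S3→S4: 319.5 m
S4→S5: 70.7 m
S5→S6: 373.7 m
The longest leg is S2–S3 at 462.2 m.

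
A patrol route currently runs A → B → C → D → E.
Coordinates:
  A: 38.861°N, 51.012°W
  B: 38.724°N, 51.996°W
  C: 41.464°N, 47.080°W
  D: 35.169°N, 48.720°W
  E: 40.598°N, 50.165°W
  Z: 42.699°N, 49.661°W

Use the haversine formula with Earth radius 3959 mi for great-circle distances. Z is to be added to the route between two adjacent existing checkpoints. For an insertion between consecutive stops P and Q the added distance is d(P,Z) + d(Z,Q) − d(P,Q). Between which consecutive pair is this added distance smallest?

between B and C

Added distance for inserting Z between each consecutive pair:
A–B: 521.2 mi
B–C: 136.7 mi
C–D: 236.3 mi
D–E: 286.9 mi
Smallest added distance is 136.7 mi, inserting between B and C.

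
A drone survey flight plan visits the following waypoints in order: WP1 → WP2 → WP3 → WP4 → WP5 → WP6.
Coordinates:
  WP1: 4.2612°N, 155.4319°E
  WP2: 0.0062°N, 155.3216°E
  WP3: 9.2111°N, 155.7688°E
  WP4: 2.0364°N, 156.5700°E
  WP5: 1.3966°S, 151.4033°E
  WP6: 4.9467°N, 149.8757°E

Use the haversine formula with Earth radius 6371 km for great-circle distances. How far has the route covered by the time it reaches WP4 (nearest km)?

2301 km

Leg distances:
WP1→WP2: 473.3 km  (cumulative 473.3 km)
WP2→WP3: 1024.7 km  (cumulative 1498.0 km)
WP3→WP4: 802.7 km  (cumulative 2300.7 km)
Cumulative distance at WP4 ≈ 2301 km.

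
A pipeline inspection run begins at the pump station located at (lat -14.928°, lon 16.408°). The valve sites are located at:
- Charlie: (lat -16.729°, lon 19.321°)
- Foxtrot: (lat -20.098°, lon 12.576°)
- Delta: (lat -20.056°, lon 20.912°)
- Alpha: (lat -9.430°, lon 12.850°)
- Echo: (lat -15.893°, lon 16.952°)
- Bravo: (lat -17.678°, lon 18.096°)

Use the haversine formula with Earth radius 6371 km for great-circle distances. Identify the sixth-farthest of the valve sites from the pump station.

Echo

Distance to each, sorted:
Delta: 743.7 km
Alpha: 723.3 km
Foxtrot: 703.9 km
Charlie: 370.4 km
Bravo: 354.9 km
Echo: 122.1 km
The sixth-farthest is Echo at 122.1 km.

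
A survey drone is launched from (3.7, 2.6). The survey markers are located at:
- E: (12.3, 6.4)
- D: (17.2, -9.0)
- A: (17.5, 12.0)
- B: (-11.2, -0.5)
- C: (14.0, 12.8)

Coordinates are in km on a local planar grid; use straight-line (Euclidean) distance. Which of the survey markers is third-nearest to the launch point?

B

Distance to each, sorted:
E: 9.4 km
C: 14.5 km
B: 15.2 km
A: 16.7 km
D: 17.8 km
The third-nearest is B at 15.2 km.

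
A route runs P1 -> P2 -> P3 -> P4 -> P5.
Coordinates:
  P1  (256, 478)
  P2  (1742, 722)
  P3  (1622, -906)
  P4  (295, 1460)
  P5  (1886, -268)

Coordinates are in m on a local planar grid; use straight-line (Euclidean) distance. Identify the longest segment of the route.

Leg distances:
P1→P2: 1505.9 m
P2→P3: 1632.4 m
P3→P4: 2712.7 m
P4→P5: 2348.9 m
The longest leg is P3–P4 at 2712.7 m.

P3–P4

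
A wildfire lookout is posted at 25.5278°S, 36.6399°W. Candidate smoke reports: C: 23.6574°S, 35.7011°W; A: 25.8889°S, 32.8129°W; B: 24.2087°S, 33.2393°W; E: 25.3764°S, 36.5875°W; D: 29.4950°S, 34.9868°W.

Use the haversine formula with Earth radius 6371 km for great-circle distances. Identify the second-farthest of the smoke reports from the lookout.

A

Distances from the lookout (25.5278°S, 36.6399°W):
D: 470.3 km
A: 385.5 km
B: 373.1 km
C: 228.6 km
E: 17.6 km
The second-farthest is A at 385.5 km.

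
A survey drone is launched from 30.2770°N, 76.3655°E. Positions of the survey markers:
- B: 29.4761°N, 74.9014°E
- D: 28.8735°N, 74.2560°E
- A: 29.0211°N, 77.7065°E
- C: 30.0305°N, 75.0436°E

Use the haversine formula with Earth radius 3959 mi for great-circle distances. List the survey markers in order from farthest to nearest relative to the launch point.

D, A, B, C

Computing each great-circle distance from 30.2770°N, 76.3655°E:
D 28.8735°N, 74.2560°E: 159.6 mi
A 29.0211°N, 77.7065°E: 118.4 mi
B 29.4761°N, 74.9014°E: 103.7 mi
C 30.0305°N, 75.0436°E: 80.8 mi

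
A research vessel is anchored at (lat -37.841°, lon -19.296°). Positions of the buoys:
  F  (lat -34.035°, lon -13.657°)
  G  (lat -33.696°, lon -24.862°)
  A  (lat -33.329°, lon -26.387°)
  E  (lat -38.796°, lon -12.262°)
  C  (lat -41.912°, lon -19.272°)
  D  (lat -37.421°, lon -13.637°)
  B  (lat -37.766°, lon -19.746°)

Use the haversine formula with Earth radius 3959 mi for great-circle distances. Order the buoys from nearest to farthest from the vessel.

Distances from the vessel:
B (lat -37.766°, lon -19.746°): 25.1 mi
C (lat -41.912°, lon -19.272°): 281.3 mi
D (lat -37.421°, lon -13.637°): 311.0 mi
E (lat -38.796°, lon -12.262°): 386.9 mi
F (lat -34.035°, lon -13.657°): 410.6 mi
G (lat -33.696°, lon -24.862°): 423.4 mi
A (lat -33.329°, lon -26.387°): 505.7 mi

B, C, D, E, F, G, A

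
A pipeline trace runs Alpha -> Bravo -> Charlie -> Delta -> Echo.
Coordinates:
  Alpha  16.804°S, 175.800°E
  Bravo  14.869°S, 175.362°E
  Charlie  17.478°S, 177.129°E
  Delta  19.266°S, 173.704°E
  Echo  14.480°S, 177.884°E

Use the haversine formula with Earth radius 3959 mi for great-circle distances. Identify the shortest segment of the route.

Leg distances:
Alpha→Bravo: 136.8 mi
Bravo→Charlie: 215.1 mi
Charlie→Delta: 256.3 mi
Delta→Echo: 430.9 mi
The shortest leg is Alpha–Bravo at 136.8 mi.

Alpha–Bravo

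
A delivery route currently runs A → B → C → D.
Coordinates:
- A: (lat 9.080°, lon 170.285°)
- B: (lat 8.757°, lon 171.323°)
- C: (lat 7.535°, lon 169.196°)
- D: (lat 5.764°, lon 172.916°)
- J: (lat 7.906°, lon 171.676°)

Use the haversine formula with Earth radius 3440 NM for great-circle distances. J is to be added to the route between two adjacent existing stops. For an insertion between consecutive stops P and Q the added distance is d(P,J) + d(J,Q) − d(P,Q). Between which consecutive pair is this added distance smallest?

Added distance for inserting J between each consecutive pair:
A–B: 99.3 NM
B–C: 58.3 NM
C–D: 51.6 NM
Smallest added distance is 51.6 NM, inserting between C and D.

between C and D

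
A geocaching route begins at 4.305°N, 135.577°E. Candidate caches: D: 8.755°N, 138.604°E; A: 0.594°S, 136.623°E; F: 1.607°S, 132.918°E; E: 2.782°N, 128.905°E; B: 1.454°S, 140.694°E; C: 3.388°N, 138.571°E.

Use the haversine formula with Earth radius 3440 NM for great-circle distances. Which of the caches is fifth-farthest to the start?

Distances from the start (4.305°N, 135.577°E):
B: 462.4 NM
E: 410.1 NM
F: 389.2 NM
D: 322.4 NM
A: 300.8 NM
C: 187.6 NM
The fifth-farthest is A at 300.8 NM.

A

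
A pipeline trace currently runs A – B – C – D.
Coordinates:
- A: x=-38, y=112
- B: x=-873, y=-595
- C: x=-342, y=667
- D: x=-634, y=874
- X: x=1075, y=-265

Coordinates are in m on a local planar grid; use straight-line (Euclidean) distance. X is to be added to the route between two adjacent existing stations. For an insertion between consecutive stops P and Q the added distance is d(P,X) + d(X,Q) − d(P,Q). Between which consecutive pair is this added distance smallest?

Added distance for inserting X between each consecutive pair:
A–B: 2056.8 m
B–C: 2302.6 m
C–D: 3391.9 m
Smallest added distance is 2056.8 m, inserting between A and B.

between A and B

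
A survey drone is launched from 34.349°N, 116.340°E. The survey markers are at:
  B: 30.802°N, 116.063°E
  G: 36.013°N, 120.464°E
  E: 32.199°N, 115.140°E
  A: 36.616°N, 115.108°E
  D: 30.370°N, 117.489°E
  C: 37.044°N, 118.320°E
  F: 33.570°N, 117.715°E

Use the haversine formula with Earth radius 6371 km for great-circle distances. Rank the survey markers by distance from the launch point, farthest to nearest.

D, G, B, C, A, E, F

Distances from the launch point:
D 30.370°N, 117.489°E: 455.4 km
G 36.013°N, 120.464°E: 417.9 km
B 30.802°N, 116.063°E: 395.3 km
C 37.044°N, 118.320°E: 348.9 km
A 36.616°N, 115.108°E: 275.7 km
E 32.199°N, 115.140°E: 263.8 km
F 33.570°N, 117.715°E: 153.6 km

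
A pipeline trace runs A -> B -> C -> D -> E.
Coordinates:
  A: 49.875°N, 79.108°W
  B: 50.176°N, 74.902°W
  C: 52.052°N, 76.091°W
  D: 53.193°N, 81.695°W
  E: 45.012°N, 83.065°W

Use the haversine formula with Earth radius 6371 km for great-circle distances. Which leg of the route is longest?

Leg distances:
A→B: 302.3 km
B→C: 224.5 km
C→D: 398.9 km
D→E: 915.1 km
The longest leg is D–E at 915.1 km.

D–E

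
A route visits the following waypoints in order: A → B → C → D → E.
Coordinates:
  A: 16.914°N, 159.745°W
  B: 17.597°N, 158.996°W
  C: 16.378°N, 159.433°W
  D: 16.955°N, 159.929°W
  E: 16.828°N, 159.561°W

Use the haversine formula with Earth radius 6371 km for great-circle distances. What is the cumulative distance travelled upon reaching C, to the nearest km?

253 km

Leg distances:
A→B: 110.0 km  (cumulative 110.0 km)
B→C: 143.3 km  (cumulative 253.3 km)
Cumulative distance at C ≈ 253 km.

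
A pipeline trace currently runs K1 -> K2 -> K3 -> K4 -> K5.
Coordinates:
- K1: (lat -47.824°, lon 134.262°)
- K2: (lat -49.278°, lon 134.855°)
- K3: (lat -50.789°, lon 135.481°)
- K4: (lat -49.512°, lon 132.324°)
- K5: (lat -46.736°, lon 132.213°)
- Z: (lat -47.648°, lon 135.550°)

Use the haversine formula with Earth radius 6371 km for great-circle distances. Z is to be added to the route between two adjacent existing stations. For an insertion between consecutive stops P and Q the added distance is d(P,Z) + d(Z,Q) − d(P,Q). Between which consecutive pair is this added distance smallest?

Added distance for inserting Z between each consecutive pair:
K1–K2: 119.2 km
K2–K3: 363.8 km
K3–K4: 398.4 km
K4–K5: 278.0 km
Smallest added distance is 119.2 km, inserting between K1 and K2.

between K1 and K2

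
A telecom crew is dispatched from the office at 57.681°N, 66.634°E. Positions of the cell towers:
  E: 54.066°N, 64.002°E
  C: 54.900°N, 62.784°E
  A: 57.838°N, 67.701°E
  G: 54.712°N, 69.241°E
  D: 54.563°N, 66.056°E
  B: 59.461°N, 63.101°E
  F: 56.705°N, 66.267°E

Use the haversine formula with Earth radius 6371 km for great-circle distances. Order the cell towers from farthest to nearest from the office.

Distances from the office:
E 54.066°N, 64.002°E: 434.1 km
C 54.900°N, 62.784°E: 389.8 km
G 54.712°N, 69.241°E: 367.4 km
D 54.563°N, 66.056°E: 348.5 km
B 59.461°N, 63.101°E: 284.8 km
F 56.705°N, 66.267°E: 110.8 km
A 57.838°N, 67.701°E: 65.7 km

E, C, G, D, B, F, A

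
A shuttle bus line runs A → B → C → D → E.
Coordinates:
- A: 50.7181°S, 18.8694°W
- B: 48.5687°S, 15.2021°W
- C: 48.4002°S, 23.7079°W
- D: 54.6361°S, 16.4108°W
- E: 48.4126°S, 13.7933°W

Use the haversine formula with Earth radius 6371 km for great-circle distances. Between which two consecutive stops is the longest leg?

Leg distances:
A→B: 356.1 km
B→C: 626.9 km
C→D: 856.8 km
D→E: 715.2 km
The longest leg is C–D at 856.8 km.

C–D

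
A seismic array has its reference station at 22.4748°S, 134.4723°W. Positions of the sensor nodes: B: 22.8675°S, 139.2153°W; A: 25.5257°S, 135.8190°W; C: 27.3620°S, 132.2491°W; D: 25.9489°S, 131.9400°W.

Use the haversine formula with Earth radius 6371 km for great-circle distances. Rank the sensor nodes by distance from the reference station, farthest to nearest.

Computing each great-circle distance from 22.4748°S, 134.4723°W:
C 27.3620°S, 132.2491°W: 587.8 km
B 22.8675°S, 139.2153°W: 488.6 km
D 25.9489°S, 131.9400°W: 463.8 km
A 25.5257°S, 135.8190°W: 365.8 km

C, B, D, A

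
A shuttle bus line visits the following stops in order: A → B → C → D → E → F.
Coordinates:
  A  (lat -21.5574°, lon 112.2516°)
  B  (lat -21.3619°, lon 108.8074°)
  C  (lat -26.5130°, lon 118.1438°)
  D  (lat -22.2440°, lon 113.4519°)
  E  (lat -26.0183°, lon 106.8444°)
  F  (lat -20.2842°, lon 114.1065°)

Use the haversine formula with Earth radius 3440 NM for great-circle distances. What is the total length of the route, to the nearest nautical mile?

Leg distances:
A→B: 192.8 NM  (cumulative 192.8 NM)
B→C: 598.1 NM  (cumulative 790.9 NM)
C→D: 362.6 NM  (cumulative 1153.5 NM)
D→E: 427.0 NM  (cumulative 1580.5 NM)
E→F: 528.2 NM  (cumulative 2108.7 NM)
Total route length ≈ 2109 NM.

2109 NM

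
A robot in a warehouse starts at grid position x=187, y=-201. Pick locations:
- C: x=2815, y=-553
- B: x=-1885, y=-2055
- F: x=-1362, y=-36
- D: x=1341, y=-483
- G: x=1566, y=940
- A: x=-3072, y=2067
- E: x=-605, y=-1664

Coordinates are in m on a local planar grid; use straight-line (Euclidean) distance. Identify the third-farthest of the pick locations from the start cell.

C

Distance to each, sorted:
A: 3970.5 m
B: 2780.4 m
C: 2651.5 m
G: 1789.8 m
E: 1663.6 m
F: 1557.8 m
D: 1188.0 m
The third-farthest is C at 2651.5 m.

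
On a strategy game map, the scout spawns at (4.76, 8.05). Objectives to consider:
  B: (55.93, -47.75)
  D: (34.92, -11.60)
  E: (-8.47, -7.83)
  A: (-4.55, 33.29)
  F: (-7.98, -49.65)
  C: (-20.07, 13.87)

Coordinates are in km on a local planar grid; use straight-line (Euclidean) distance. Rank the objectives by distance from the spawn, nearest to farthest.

E, C, A, D, F, B

Computing each straight-line distance from (4.76, 8.05):
E (-8.47, -7.83): 20.7 km
C (-20.07, 13.87): 25.5 km
A (-4.55, 33.29): 26.9 km
D (34.92, -11.60): 36.0 km
F (-7.98, -49.65): 59.1 km
B (55.93, -47.75): 75.7 km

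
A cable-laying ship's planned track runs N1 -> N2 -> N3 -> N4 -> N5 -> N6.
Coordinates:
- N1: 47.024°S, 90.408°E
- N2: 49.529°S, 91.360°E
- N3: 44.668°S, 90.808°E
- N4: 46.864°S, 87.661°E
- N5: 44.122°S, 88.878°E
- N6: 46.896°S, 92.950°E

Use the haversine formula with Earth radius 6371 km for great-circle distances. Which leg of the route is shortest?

Leg distances:
N1→N2: 287.3 km
N2→N3: 542.1 km
N3→N4: 345.2 km
N4→N5: 319.3 km
N5→N6: 442.4 km
The shortest leg is N1–N2 at 287.3 km.

N1–N2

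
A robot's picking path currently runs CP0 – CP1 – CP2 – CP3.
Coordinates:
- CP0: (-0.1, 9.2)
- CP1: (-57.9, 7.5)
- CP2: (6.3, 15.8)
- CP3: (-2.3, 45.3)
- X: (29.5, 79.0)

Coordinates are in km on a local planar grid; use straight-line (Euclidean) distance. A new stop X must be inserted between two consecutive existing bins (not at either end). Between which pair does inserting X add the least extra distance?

Added distance for inserting X between each consecutive pair:
CP0–CP1: 130.9 km
CP1–CP2: 115.5 km
CP2–CP3: 82.9 km
Smallest added distance is 82.9 km, inserting between CP2 and CP3.

between CP2 and CP3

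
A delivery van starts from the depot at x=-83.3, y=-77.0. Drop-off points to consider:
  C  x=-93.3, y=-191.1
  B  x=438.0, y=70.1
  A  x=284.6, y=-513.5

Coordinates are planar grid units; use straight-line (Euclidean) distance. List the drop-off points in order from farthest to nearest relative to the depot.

A, B, C

Computing each straight-line distance from x=-83.3, y=-77.0:
A x=284.6, y=-513.5: 570.9
B x=438.0, y=70.1: 541.7
C x=-93.3, y=-191.1: 114.5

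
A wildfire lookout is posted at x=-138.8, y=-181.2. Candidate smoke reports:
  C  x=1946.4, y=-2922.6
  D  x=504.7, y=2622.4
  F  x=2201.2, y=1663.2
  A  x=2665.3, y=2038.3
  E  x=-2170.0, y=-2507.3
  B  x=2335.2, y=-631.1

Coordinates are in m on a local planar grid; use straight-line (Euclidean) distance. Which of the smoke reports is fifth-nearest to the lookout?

Distances from the lookout (x=-138.8, y=-181.2):
B: 2514.6 m
D: 2876.5 m
F: 2979.5 m
E: 3088.1 m
C: 3444.3 m
A: 3576.2 m
The fifth-nearest is C at 3444.3 m.

C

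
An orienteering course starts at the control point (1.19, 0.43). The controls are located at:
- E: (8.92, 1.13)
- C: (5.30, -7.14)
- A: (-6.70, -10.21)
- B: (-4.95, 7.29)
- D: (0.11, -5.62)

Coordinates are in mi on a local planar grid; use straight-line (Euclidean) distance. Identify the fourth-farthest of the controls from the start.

Distance to each, sorted:
A: 13.2 mi
B: 9.2 mi
C: 8.6 mi
E: 7.8 mi
D: 6.1 mi
The fourth-farthest is E at 7.8 mi.

E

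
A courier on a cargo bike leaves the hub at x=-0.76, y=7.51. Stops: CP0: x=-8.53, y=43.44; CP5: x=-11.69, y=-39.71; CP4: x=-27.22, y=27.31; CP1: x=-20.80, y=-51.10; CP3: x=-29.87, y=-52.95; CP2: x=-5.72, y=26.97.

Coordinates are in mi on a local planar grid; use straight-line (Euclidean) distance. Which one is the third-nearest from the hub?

Distance to each, sorted:
CP2: 20.1 mi
CP4: 33.0 mi
CP0: 36.8 mi
CP5: 48.5 mi
CP1: 61.9 mi
CP3: 67.1 mi
The third-nearest is CP0 at 36.8 mi.

CP0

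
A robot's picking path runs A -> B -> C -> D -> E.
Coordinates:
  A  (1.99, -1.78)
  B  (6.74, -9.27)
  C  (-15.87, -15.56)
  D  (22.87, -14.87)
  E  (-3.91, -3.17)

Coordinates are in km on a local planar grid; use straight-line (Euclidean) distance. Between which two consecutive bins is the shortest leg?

A–B

Leg distances:
A→B: 8.9 km
B→C: 23.5 km
C→D: 38.7 km
D→E: 29.2 km
The shortest leg is A–B at 8.9 km.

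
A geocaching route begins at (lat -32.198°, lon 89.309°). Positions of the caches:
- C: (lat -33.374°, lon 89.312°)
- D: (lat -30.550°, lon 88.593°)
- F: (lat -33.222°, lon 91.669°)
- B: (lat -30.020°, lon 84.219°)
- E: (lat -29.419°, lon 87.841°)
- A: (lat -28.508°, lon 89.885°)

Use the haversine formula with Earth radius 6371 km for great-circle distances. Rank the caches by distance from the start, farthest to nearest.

Distances from the start:
B (lat -30.020°, lon 84.219°): 541.6 km
A (lat -28.508°, lon 89.885°): 414.0 km
E (lat -29.419°, lon 87.841°): 339.3 km
F (lat -33.222°, lon 91.669°): 248.4 km
D (lat -30.550°, lon 88.593°): 195.4 km
C (lat -33.374°, lon 89.312°): 130.8 km

B, A, E, F, D, C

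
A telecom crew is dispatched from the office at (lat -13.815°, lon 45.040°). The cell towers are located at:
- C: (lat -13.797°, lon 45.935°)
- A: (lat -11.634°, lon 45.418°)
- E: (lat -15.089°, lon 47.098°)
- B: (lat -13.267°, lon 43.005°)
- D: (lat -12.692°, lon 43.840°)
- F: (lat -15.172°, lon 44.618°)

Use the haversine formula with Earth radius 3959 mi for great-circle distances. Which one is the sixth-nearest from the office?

Distances from the office ((lat -13.815°, lon 45.040°)):
C: 60.1 mi
F: 97.9 mi
D: 112.0 mi
B: 141.9 mi
A: 152.8 mi
E: 163.4 mi
The sixth-nearest is E at 163.4 mi.

E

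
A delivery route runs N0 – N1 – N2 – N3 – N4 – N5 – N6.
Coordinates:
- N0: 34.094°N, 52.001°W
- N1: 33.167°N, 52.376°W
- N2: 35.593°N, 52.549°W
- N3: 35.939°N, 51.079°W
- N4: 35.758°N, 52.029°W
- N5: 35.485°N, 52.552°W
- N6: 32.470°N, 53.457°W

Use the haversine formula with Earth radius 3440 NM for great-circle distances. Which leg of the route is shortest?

N4–N5

Leg distances:
N0→N1: 58.7 NM
N1→N2: 145.9 NM
N2→N3: 74.6 NM
N3→N4: 47.5 NM
N4→N5: 30.3 NM
N5→N6: 186.5 NM
The shortest leg is N4–N5 at 30.3 NM.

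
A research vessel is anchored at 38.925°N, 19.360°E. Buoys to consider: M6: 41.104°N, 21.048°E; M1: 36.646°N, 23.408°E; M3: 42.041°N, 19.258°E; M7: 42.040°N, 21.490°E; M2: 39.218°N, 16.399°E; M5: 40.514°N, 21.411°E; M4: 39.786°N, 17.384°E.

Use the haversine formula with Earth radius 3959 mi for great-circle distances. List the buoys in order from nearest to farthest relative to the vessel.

Distances from the vessel:
M4 39.786°N, 17.384°E: 121.2 mi
M5 40.514°N, 21.411°E: 154.7 mi
M2 39.218°N, 16.399°E: 160.1 mi
M6 41.104°N, 21.048°E: 175.1 mi
M3 42.041°N, 19.258°E: 215.4 mi
M7 42.040°N, 21.490°E: 242.6 mi
M1 36.646°N, 23.408°E: 271.4 mi

M4, M5, M2, M6, M3, M7, M1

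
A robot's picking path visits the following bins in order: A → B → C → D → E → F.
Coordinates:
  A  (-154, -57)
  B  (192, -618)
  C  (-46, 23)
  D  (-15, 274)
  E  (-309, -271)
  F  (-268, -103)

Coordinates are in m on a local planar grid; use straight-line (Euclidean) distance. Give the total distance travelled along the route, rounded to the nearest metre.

Leg distances:
A→B: 659.1 m  (cumulative 659.1 m)
B→C: 683.8 m  (cumulative 1342.9 m)
C→D: 252.9 m  (cumulative 1595.8 m)
D→E: 619.2 m  (cumulative 2215.0 m)
E→F: 172.9 m  (cumulative 2388.0 m)
Total route length ≈ 2388 m.

2388 m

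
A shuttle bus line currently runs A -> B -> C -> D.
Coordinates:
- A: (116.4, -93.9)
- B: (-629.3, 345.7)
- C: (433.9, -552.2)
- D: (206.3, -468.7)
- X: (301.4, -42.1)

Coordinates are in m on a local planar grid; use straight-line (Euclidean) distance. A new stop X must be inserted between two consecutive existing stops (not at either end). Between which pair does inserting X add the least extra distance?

between B and C

Added distance for inserting X between each consecutive pair:
A–B: 334.7 m
B–C: 143.7 m
C–D: 721.7 m
Smallest added distance is 143.7 m, inserting between B and C.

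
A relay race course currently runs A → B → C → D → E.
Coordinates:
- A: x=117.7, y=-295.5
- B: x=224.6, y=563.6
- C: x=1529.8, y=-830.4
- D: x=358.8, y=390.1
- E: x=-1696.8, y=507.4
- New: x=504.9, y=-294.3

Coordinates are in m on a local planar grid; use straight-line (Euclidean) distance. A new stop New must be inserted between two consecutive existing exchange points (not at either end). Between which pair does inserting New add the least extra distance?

Added distance for inserting New between each consecutive pair:
A–B: 424.0 m
B–C: 149.5 m
C–D: 165.1 m
D–E: 984.0 m
Smallest added distance is 149.5 m, inserting between B and C.

between B and C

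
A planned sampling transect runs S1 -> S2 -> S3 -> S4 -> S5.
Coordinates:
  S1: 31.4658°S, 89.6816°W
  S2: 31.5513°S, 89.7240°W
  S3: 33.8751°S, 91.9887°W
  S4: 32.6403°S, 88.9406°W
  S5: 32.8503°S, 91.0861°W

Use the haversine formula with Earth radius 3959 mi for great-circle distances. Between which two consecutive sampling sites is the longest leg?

Leg distances:
S1→S2: 6.4 mi
S2→S3: 207.6 mi
S3→S4: 195.7 mi
S4→S5: 125.5 mi
The longest leg is S2–S3 at 207.6 mi.

S2–S3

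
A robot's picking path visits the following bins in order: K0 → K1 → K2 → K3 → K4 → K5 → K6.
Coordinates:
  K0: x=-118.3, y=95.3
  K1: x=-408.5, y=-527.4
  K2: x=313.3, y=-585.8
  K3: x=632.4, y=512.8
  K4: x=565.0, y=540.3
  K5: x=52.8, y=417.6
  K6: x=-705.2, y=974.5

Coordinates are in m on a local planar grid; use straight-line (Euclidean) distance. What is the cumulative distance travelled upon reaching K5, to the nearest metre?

3155 m

Leg distances:
K0→K1: 687.0 m  (cumulative 687.0 m)
K1→K2: 724.2 m  (cumulative 1411.2 m)
K2→K3: 1144.0 m  (cumulative 2555.2 m)
K3→K4: 72.8 m  (cumulative 2628.0 m)
K4→K5: 526.7 m  (cumulative 3154.7 m)
Cumulative distance at K5 ≈ 3155 m.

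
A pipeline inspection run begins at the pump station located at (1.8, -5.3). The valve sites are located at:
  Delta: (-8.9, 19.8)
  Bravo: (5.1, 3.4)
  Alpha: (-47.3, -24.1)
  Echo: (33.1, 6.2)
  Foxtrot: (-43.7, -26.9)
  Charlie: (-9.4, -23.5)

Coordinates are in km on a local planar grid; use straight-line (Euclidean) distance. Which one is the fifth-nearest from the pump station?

Distance to each, sorted:
Bravo: 9.3 km
Charlie: 21.4 km
Delta: 27.3 km
Echo: 33.3 km
Foxtrot: 50.4 km
Alpha: 52.6 km
The fifth-nearest is Foxtrot at 50.4 km.

Foxtrot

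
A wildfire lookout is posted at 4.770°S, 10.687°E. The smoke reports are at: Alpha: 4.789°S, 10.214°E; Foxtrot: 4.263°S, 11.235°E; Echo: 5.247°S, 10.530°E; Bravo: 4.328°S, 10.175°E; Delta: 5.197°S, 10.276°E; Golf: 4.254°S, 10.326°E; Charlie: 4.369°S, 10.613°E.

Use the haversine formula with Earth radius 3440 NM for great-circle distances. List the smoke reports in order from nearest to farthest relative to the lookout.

Charlie, Alpha, Echo, Delta, Golf, Bravo, Foxtrot

Distances from the lookout:
Charlie 4.369°S, 10.613°E: 24.5 NM
Alpha 4.789°S, 10.214°E: 28.3 NM
Echo 5.247°S, 10.530°E: 30.1 NM
Delta 5.197°S, 10.276°E: 35.5 NM
Golf 4.254°S, 10.326°E: 37.8 NM
Bravo 4.328°S, 10.175°E: 40.5 NM
Foxtrot 4.263°S, 11.235°E: 44.7 NM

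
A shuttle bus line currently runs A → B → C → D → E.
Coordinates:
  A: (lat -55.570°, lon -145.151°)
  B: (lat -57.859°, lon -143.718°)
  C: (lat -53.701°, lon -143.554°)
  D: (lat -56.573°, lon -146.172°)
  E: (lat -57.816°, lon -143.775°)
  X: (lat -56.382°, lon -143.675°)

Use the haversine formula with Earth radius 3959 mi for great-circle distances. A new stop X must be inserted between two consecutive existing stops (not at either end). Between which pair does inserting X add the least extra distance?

between B and C

Added distance for inserting X between each consecutive pair:
A–B: 14.9 mi
B–C: 0.0 mi
C–D: 57.8 mi
D–E: 71.1 mi
Smallest added distance is 0.0 mi, inserting between B and C.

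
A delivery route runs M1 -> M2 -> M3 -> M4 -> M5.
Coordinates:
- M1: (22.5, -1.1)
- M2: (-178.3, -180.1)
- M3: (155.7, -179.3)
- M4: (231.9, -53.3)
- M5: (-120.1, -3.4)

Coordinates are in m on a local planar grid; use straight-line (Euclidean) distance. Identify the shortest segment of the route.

Leg distances:
M1→M2: 269.0 m
M2→M3: 334.0 m
M3→M4: 147.2 m
M4→M5: 355.5 m
The shortest leg is M3–M4 at 147.2 m.

M3–M4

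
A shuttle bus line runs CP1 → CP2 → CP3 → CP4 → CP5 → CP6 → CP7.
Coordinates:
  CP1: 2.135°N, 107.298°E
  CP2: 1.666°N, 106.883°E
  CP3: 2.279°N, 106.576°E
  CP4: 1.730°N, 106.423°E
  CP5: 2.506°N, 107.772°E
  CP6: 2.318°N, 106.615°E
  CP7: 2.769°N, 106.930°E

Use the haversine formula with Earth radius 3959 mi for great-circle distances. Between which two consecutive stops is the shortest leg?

Leg distances:
CP1→CP2: 43.3 mi
CP2→CP3: 47.4 mi
CP3→CP4: 39.4 mi
CP4→CP5: 107.5 mi
CP5→CP6: 80.9 mi
CP6→CP7: 38.0 mi
The shortest leg is CP6–CP7 at 38.0 mi.

CP6–CP7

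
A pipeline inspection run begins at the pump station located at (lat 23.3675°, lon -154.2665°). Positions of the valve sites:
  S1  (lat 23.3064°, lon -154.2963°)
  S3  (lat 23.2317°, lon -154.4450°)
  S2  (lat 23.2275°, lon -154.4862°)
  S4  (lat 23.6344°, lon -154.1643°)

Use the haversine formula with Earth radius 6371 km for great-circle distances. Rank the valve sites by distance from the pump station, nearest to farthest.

S1, S3, S2, S4

Computing each great-circle distance from (lat 23.3675°, lon -154.2665°):
S1 (lat 23.3064°, lon -154.2963°): 7.4 km
S3 (lat 23.2317°, lon -154.4450°): 23.7 km
S2 (lat 23.2275°, lon -154.4862°): 27.3 km
S4 (lat 23.6344°, lon -154.1643°): 31.5 km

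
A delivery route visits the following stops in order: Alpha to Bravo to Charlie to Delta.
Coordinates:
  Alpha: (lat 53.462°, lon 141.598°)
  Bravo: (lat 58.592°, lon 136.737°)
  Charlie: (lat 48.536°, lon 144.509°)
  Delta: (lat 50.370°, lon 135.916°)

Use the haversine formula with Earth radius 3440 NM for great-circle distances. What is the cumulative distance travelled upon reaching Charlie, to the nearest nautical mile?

1012 NM

Leg distances:
Alpha→Bravo: 348.3 NM  (cumulative 348.3 NM)
Bravo→Charlie: 663.3 NM  (cumulative 1011.6 NM)
Cumulative distance at Charlie ≈ 1012 NM.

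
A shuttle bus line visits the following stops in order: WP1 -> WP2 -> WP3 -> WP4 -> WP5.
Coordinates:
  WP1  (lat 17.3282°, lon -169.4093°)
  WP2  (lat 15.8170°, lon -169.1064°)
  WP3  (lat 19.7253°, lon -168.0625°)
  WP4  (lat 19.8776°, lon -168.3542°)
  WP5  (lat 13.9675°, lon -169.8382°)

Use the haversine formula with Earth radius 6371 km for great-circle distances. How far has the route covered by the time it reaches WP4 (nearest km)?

Leg distances:
WP1→WP2: 171.1 km  (cumulative 171.1 km)
WP2→WP3: 448.4 km  (cumulative 619.5 km)
WP3→WP4: 34.9 km  (cumulative 654.4 km)
Cumulative distance at WP4 ≈ 654 km.

654 km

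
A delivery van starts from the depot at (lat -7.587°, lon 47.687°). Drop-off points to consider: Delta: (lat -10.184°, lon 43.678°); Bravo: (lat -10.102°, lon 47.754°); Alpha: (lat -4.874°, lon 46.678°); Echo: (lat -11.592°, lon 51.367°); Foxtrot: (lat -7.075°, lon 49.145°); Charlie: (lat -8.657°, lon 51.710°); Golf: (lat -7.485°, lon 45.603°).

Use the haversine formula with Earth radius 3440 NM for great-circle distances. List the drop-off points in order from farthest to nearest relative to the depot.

Distances from the depot:
Echo (lat -11.592°, lon 51.367°): 324.4 NM
Delta (lat -10.184°, lon 43.678°): 284.3 NM
Charlie (lat -8.657°, lon 51.710°): 247.6 NM
Alpha (lat -4.874°, lon 46.678°): 173.7 NM
Bravo (lat -10.102°, lon 47.754°): 151.1 NM
Golf (lat -7.485°, lon 45.603°): 124.2 NM
Foxtrot (lat -7.075°, lon 49.145°): 92.1 NM

Echo, Delta, Charlie, Alpha, Bravo, Golf, Foxtrot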